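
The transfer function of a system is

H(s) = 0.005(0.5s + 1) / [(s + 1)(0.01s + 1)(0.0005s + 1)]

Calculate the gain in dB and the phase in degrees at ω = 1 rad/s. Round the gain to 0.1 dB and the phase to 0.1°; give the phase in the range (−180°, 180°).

-48.1 dB, -19.0°

At ω = 1 rad/s:
zero (1 + j1·0.5) = 1 + j0.5 → |·| ≈ 1.118, ∠ ≈ 26.57°
pole (1 + j1·1) = 1 + j1 → |·| ≈ 1.4142, ∠ ≈ 45.00°
pole (1 + j1·0.01) = 1 + j0.01 → |·| ≈ 1, ∠ ≈ 0.57°
pole (1 + j1·0.0005) = 1 + j0.0005 → |·| ≈ 1, ∠ ≈ 0.03°
|H| = 0.005 · 1.118 / (1.4142 · 1 · 1) ≈ 0.0039528
Gain = 20 log₁₀(0.0039528) ≈ -48.06 dB
∠H = (26.57°) − (45.00° + 0.57° + 0.03°) = -19.03°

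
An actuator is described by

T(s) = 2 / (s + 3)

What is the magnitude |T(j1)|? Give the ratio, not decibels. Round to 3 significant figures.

0.632

At s = jω = j1:
pole (s+3): 3 + j1 → |·| = √(3²+1²) = √10 ≈ 3.1623, ∠ = arctan(1/3) ≈ 18.43°
|T| = 2 / 3.1623 ≈ 0.63245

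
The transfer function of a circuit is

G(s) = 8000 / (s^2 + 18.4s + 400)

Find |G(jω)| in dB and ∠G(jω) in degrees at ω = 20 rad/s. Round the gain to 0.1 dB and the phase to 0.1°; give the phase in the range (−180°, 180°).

26.7 dB, -90.0°

At s = jω = j20:
quadratic: (j20)² + 18.4·j20 + 400 = 0 + j368 → |·| ≈ 368, ∠ ≈ 90.00°
|G| = 8000 / 368 ≈ 21.739
Gain = 20 log₁₀(21.739) ≈ 26.74 dB
∠G = 0.00° − 90.00° = -90.00°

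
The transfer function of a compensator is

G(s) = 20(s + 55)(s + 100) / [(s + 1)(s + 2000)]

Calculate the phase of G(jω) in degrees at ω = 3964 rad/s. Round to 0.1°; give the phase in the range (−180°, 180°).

24.5°

At s = jω = j3964:
zero (s+55): 55 + j3964 → |·| = √(55²+3964²) = √15716321 ≈ 3964.4, ∠ = arctan(3964/55) ≈ 89.21°
zero (s+100): 100 + j3964 → |·| = √(100²+3964²) = √15723296 ≈ 3965.3, ∠ = arctan(3964/100) ≈ 88.55°
pole (s+1): 1 + j3964 → |·| = √(1²+3964²) = √15713297 ≈ 3964, ∠ = arctan(3964/1) ≈ 89.99°
pole (s+2000): 2000 + j3964 → |·| = √(2000²+3964²) = √19713296 ≈ 4440, ∠ = arctan(3964/2000) ≈ 63.23°
∠G = 177.76° − 153.22° = 24.54°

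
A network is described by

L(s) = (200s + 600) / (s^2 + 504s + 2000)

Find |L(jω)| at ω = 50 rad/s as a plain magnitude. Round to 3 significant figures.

Substitute s = j50:
Numerator: 200(j50) + 600 = 600 + j10000
Denominator: (j50)^2 + 504(j50) + 2000 = -500 + j25200
|N| = √(600² + 10000²) ≈ 10018, ∠N ≈ 86.57°
|D| = √(500² + 25200²) ≈ 25205, ∠D ≈ 91.14°
|L| = 10018 / 25205 ≈ 0.39746

0.397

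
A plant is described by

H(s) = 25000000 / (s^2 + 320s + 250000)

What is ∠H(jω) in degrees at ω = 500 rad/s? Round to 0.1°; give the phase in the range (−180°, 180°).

-90.0°

At s = jω = j500:
quadratic: (j500)² + 320·j500 + 250000 = 0 + j160000 → |·| ≈ 1.6e+05, ∠ ≈ 90.00°
∠H = 0.00° − 90.00° = -90.00°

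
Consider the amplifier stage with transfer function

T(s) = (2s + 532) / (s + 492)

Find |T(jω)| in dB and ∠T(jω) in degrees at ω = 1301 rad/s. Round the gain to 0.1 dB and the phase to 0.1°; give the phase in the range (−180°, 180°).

Substitute s = j1301:
Numerator: 2(j1301) + 532 = 532 + j2602
Denominator: (j1301) + 492 = 492 + j1301
|N| = √(532² + 2602²) ≈ 2655.8, ∠N ≈ 78.44°
|D| = √(492² + 1301²) ≈ 1390.9, ∠D ≈ 69.28°
|T| = 2655.8 / 1390.9 ≈ 1.9094
Gain = 20 log₁₀(1.9094) ≈ 5.62 dB
∠T = 78.44° − 69.28° = 9.16°

5.6 dB, 9.2°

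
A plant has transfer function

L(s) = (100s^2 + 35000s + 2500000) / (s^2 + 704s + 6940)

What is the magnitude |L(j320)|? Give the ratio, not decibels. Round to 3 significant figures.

Substitute s = j320:
Numerator: 100(j320)^2 + 35000(j320) + 2500000 = -7740000 + j11200000
Denominator: (j320)^2 + 704(j320) + 6940 = -95460 + j225280
|N| = √(7740000² + 11200000²) ≈ 1.3614e+07, ∠N ≈ 124.65°
|D| = √(95460² + 225280²) ≈ 2.4467e+05, ∠D ≈ 112.96°
|L| = 1.3614e+07 / 2.4467e+05 ≈ 55.642

55.6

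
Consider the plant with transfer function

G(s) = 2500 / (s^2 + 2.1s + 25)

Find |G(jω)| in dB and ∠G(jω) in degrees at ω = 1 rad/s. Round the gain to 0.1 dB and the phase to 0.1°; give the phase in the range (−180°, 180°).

40.3 dB, -5.0°

At s = jω = j1:
quadratic: (j1)² + 2.1·j1 + 25 = 24 + j2.1 → |·| ≈ 24.092, ∠ ≈ 5.00°
|G| = 2500 / 24.092 ≈ 103.77
Gain = 20 log₁₀(103.77) ≈ 40.32 dB
∠G = 0.00° − 5.00° = -5.00°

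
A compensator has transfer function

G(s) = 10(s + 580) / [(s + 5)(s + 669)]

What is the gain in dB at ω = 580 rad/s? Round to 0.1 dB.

-35.9 dB

At s = jω = j580:
zero (s+580): 580 + j580 → |·| = √(580²+580²) = √672800 ≈ 820.24, ∠ = arctan(580/580) ≈ 45.00°
pole (s+5): 5 + j580 → |·| = √(5²+580²) = √336425 ≈ 580.02, ∠ = arctan(580/5) ≈ 89.51°
pole (s+669): 669 + j580 → |·| = √(669²+580²) = √783961 ≈ 885.42, ∠ = arctan(580/669) ≈ 40.92°
|G| = 10 · 820.24 / 5.1356e+05 ≈ 0.015972
Gain = 20 log₁₀(0.015972) ≈ -35.93 dB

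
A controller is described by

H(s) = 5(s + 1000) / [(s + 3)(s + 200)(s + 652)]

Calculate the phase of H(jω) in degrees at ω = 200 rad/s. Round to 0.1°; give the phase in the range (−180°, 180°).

-139.9°

At s = jω = j200:
zero (s+1000): 1000 + j200 → |·| = √(1000²+200²) = √1040000 ≈ 1019.8, ∠ = arctan(200/1000) ≈ 11.31°
pole (s+3): 3 + j200 → |·| = √(3²+200²) = √40009 ≈ 200.02, ∠ = arctan(200/3) ≈ 89.14°
pole (s+200): 200 + j200 → |·| = √(200²+200²) = √80000 ≈ 282.84, ∠ = arctan(200/200) ≈ 45.00°
pole (s+652): 652 + j200 → |·| = √(652²+200²) = √465104 ≈ 681.99, ∠ = arctan(200/652) ≈ 17.05°
∠H = 11.31° − 151.19° = -139.88°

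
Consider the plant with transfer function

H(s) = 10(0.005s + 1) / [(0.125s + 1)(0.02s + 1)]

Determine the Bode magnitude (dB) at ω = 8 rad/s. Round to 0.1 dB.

16.9 dB

At ω = 8 rad/s:
zero (1 + j8·0.005) = 1 + j0.04 → |·| ≈ 1.0008, ∠ ≈ 2.29°
pole (1 + j8·0.125) = 1 + j1 → |·| ≈ 1.4142, ∠ ≈ 45.00°
pole (1 + j8·0.02) = 1 + j0.16 → |·| ≈ 1.0127, ∠ ≈ 9.09°
|H| = 10 · 1.0008 / (1.4142 · 1.0127) ≈ 6.988
Gain = 20 log₁₀(6.988) ≈ 16.89 dB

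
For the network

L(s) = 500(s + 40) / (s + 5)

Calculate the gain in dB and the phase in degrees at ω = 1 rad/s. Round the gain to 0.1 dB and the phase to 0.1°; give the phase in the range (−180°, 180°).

71.9 dB, -9.9°

At s = jω = j1:
zero (s+40): 40 + j1 → |·| = √(40²+1²) = √1601 ≈ 40.012, ∠ = arctan(1/40) ≈ 1.43°
pole (s+5): 5 + j1 → |·| = √(5²+1²) = √26 ≈ 5.099, ∠ = arctan(1/5) ≈ 11.31°
|L| = 500 · 40.012 / 5.099 ≈ 3923.5
Gain = 20 log₁₀(3923.5) ≈ 71.87 dB
∠L = 1.43° − 11.31° = -9.88°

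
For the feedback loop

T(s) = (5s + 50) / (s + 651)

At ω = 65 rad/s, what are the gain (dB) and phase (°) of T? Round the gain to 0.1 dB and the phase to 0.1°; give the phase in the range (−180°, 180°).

-6.0 dB, 75.6°

Substitute s = j65:
Numerator: 5(j65) + 50 = 50 + j325
Denominator: (j65) + 651 = 651 + j65
|N| = √(50² + 325²) ≈ 328.82, ∠N ≈ 81.25°
|D| = √(651² + 65²) ≈ 654.24, ∠D ≈ 5.70°
|T| = 328.82 / 654.24 ≈ 0.5026
Gain = 20 log₁₀(0.5026) ≈ -5.98 dB
∠T = 81.25° − 5.70° = 75.55°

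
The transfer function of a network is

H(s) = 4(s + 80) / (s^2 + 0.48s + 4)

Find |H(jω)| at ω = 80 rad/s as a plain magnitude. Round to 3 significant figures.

0.0708

At s = jω = j80:
zero (s+80): 80 + j80 → |·| = √(80²+80²) = √12800 ≈ 113.14, ∠ = arctan(80/80) ≈ 45.00°
quadratic: (j80)² + 0.48·j80 + 4 = -6396 + j38.4 → |·| ≈ 6396.1, ∠ ≈ 179.66°
|H| = 4 · 113.14 / 6396.1 ≈ 0.070756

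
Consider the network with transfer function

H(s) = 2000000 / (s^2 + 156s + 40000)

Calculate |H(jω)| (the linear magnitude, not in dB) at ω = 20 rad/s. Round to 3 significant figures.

50.3

At s = jω = j20:
quadratic: (j20)² + 156·j20 + 40000 = 39600 + j3120 → |·| ≈ 39723, ∠ ≈ 4.50°
|H| = 2000000 / 39723 ≈ 50.349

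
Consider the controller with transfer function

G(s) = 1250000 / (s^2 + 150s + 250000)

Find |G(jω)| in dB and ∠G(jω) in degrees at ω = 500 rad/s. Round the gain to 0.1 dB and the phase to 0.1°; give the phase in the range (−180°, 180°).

24.4 dB, -90.0°

At s = jω = j500:
quadratic: (j500)² + 150·j500 + 250000 = 0 + j75000 → |·| ≈ 75000, ∠ ≈ 90.00°
|G| = 1250000 / 75000 ≈ 16.667
Gain = 20 log₁₀(16.667) ≈ 24.44 dB
∠G = 0.00° − 90.00° = -90.00°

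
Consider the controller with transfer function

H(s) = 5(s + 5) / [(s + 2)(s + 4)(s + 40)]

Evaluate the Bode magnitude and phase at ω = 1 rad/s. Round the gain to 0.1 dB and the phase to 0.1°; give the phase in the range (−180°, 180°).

-23.2 dB, -30.7°

At s = jω = j1:
zero (s+5): 5 + j1 → |·| = √(5²+1²) = √26 ≈ 5.099, ∠ = arctan(1/5) ≈ 11.31°
pole (s+2): 2 + j1 → |·| = √(2²+1²) = √5 ≈ 2.2361, ∠ = arctan(1/2) ≈ 26.57°
pole (s+4): 4 + j1 → |·| = √(4²+1²) = √17 ≈ 4.1231, ∠ = arctan(1/4) ≈ 14.04°
pole (s+40): 40 + j1 → |·| = √(40²+1²) = √1601 ≈ 40.012, ∠ = arctan(1/40) ≈ 1.43°
|H| = 5 · 5.099 / 368.9 ≈ 0.069111
Gain = 20 log₁₀(0.069111) ≈ -23.21 dB
∠H = 11.31° − 42.04° = -30.73°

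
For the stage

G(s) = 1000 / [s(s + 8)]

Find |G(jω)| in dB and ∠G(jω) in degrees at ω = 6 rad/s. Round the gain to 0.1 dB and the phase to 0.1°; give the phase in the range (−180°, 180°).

At s = jω = j6:
pole (s+8): 8 + j6 → |·| = √(8²+6²) = √100 ≈ 10, ∠ = arctan(6/8) ≈ 36.87°
pole at origin: |s| = 6, ∠ = 90.00° (in denominator)
|G| = 1000 / 60 ≈ 16.667
Gain = 20 log₁₀(16.667) ≈ 24.44 dB
∠G = 0.00° − 126.87° = -126.87°

24.4 dB, -126.9°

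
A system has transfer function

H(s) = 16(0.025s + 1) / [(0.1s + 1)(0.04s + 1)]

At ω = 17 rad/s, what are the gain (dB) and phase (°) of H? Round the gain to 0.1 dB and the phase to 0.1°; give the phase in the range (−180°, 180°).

17.3 dB, -70.7°

At ω = 17 rad/s:
zero (1 + j17·0.025) = 1 + j0.425 → |·| ≈ 1.0866, ∠ ≈ 23.03°
pole (1 + j17·0.1) = 1 + j1.7 → |·| ≈ 1.9723, ∠ ≈ 59.53°
pole (1 + j17·0.04) = 1 + j0.68 → |·| ≈ 1.2093, ∠ ≈ 34.22°
|H| = 16 · 1.0866 / (1.9723 · 1.2093) ≈ 7.2892
Gain = 20 log₁₀(7.2892) ≈ 17.25 dB
∠H = (23.03°) − (59.53° + 34.22°) = -70.72°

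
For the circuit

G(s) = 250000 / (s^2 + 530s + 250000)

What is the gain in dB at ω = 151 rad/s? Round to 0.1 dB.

0.3 dB

At s = jω = j151:
quadratic: (j151)² + 530·j151 + 250000 = 227199 + j80030 → |·| ≈ 2.4088e+05, ∠ ≈ 19.40°
|G| = 250000 / 2.4088e+05 ≈ 1.0379
Gain = 20 log₁₀(1.0379) ≈ 0.32 dB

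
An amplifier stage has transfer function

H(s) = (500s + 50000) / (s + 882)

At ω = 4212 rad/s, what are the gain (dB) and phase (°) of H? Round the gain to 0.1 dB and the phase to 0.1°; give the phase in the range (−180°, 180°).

53.8 dB, 10.5°

Substitute s = j4212:
Numerator: 500(j4212) + 50000 = 50000 + j2106000
Denominator: (j4212) + 882 = 882 + j4212
|N| = √(50000² + 2106000²) ≈ 2.1066e+06, ∠N ≈ 88.64°
|D| = √(882² + 4212²) ≈ 4303.4, ∠D ≈ 78.17°
|H| = 2.1066e+06 / 4303.4 ≈ 489.52
Gain = 20 log₁₀(489.52) ≈ 53.80 dB
∠H = 88.64° − 78.17° = 10.47°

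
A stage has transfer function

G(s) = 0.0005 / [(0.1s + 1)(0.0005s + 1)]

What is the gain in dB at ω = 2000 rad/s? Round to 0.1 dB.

-115.1 dB

At ω = 2000 rad/s:
pole (1 + j2000·0.1) = 1 + j200 → |·| ≈ 200, ∠ ≈ 89.71°
pole (1 + j2000·0.0005) = 1 + j1 → |·| ≈ 1.4142, ∠ ≈ 45.00°
|G| = 0.0005 · 1 / (200 · 1.4142) ≈ 1.7678e-06
Gain = 20 log₁₀(1.7678e-06) ≈ -115.05 dB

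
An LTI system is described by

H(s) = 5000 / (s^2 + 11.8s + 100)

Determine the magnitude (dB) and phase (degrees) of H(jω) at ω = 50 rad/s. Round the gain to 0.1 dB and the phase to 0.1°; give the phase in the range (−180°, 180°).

At s = jω = j50:
quadratic: (j50)² + 11.8·j50 + 100 = -2400 + j590 → |·| ≈ 2471.5, ∠ ≈ 166.19°
|H| = 5000 / 2471.5 ≈ 2.0231
Gain = 20 log₁₀(2.0231) ≈ 6.12 dB
∠H = 0.00° − 166.19° = -166.19°

6.1 dB, -166.2°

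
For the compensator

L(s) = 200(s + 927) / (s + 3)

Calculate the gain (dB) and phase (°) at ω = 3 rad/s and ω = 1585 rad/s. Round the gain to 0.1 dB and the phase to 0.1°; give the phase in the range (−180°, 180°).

At s = jω = j3:
zero (s+927): 927 + j3 → |·| = √(927²+3²) = √859338 ≈ 927, ∠ = arctan(3/927) ≈ 0.19°
pole (s+3): 3 + j3 → |·| = √(3²+3²) = √18 ≈ 4.2426, ∠ = arctan(3/3) ≈ 45.00°
|L| = 200 · 927 / 4.2426 ≈ 43700
Gain = 20 log₁₀(43700) ≈ 92.81 dB
∠L = 0.19° − 45.00° = -44.81°

At s = jω = j1585:
zero (s+927): 927 + j1585 → |·| = √(927²+1585²) = √3371554 ≈ 1836.2, ∠ = arctan(1585/927) ≈ 59.68°
pole (s+3): 3 + j1585 → |·| = √(3²+1585²) = √2512234 ≈ 1585, ∠ = arctan(1585/3) ≈ 89.89°
|L| = 200 · 1836.2 / 1585 ≈ 231.7
Gain = 20 log₁₀(231.7) ≈ 47.30 dB
∠L = 59.68° − 89.89° = -30.21°

ω = 3: 92.8 dB, -44.8°; ω = 1585: 47.3 dB, -30.2°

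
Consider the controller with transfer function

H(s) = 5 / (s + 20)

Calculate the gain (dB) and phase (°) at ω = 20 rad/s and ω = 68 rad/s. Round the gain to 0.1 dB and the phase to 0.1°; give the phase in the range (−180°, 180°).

Substitute s = j20:
Numerator: 5 = 5 + j0
Denominator: (j20) + 20 = 20 + j20
|N| = √(5² + 0²) ≈ 5, ∠N ≈ 0.00°
|D| = √(20² + 20²) ≈ 28.284, ∠D ≈ 45.00°
|H| = 5 / 28.284 ≈ 0.17678
Gain = 20 log₁₀(0.17678) ≈ -15.05 dB
∠H = 0.00° − 45.00° = -45.00°

Substitute s = j68:
Numerator: 5 = 5 + j0
Denominator: (j68) + 20 = 20 + j68
|N| = √(5² + 0²) ≈ 5, ∠N ≈ 0.00°
|D| = √(20² + 68²) ≈ 70.88, ∠D ≈ 73.61°
|H| = 5 / 70.88 ≈ 0.070542
Gain = 20 log₁₀(0.070542) ≈ -23.03 dB
∠H = 0.00° − 73.61° = -73.61°

ω = 20: -15.1 dB, -45.0°; ω = 68: -23.0 dB, -73.6°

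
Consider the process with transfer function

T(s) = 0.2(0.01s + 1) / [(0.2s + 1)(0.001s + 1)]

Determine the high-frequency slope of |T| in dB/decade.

-20 dB/decade

Each pole contributes −20 dB/decade at high frequency; each zero contributes +20 dB/decade.
Net: 1 zero(s) − 2 pole(s) → -20 dB/decade.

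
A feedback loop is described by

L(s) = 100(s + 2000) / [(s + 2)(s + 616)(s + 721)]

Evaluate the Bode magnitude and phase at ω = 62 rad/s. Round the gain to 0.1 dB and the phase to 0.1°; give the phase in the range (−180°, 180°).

At s = jω = j62:
zero (s+2000): 2000 + j62 → |·| = √(2000²+62²) = √4003844 ≈ 2001, ∠ = arctan(62/2000) ≈ 1.78°
pole (s+2): 2 + j62 → |·| = √(2²+62²) = √3848 ≈ 62.032, ∠ = arctan(62/2) ≈ 88.15°
pole (s+616): 616 + j62 → |·| = √(616²+62²) = √383300 ≈ 619.11, ∠ = arctan(62/616) ≈ 5.75°
pole (s+721): 721 + j62 → |·| = √(721²+62²) = √523685 ≈ 723.66, ∠ = arctan(62/721) ≈ 4.91°
|L| = 100 · 2001 / 2.7792e+07 ≈ 0.0071999
Gain = 20 log₁₀(0.0071999) ≈ -42.85 dB
∠L = 1.78° − 98.81° = -97.03°

-42.9 dB, -97.0°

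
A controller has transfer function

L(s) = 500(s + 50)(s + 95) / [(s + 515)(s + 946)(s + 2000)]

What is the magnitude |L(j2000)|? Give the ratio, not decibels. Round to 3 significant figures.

At s = jω = j2000:
zero (s+50): 50 + j2000 → |·| = √(50²+2000²) = √4002500 ≈ 2000.6, ∠ = arctan(2000/50) ≈ 88.57°
zero (s+95): 95 + j2000 → |·| = √(95²+2000²) = √4009025 ≈ 2002.3, ∠ = arctan(2000/95) ≈ 87.28°
pole (s+515): 515 + j2000 → |·| = √(515²+2000²) = √4265225 ≈ 2065.2, ∠ = arctan(2000/515) ≈ 75.56°
pole (s+946): 946 + j2000 → |·| = √(946²+2000²) = √4894916 ≈ 2212.4, ∠ = arctan(2000/946) ≈ 64.69°
pole (s+2000): 2000 + j2000 → |·| = √(2000²+2000²) = √8000000 ≈ 2828.4, ∠ = arctan(2000/2000) ≈ 45.00°
|L| = 500 · 4.0058e+06 / 1.2923e+10 ≈ 0.15499

0.155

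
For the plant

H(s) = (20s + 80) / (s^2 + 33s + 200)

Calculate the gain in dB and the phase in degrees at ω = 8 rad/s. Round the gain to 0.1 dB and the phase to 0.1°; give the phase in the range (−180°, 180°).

-4.4 dB, 0.7°

Substitute s = j8:
Numerator: 20(j8) + 80 = 80 + j160
Denominator: (j8)^2 + 33(j8) + 200 = 136 + j264
|N| = √(80² + 160²) ≈ 178.89, ∠N ≈ 63.43°
|D| = √(136² + 264²) ≈ 296.97, ∠D ≈ 62.74°
|H| = 178.89 / 296.97 ≈ 0.60238
Gain = 20 log₁₀(0.60238) ≈ -4.40 dB
∠H = 63.43° − 62.74° = 0.69°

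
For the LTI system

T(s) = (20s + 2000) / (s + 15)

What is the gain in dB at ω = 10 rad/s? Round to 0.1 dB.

40.9 dB

Substitute s = j10:
Numerator: 20(j10) + 2000 = 2000 + j200
Denominator: (j10) + 15 = 15 + j10
|N| = √(2000² + 200²) ≈ 2010, ∠N ≈ 5.71°
|D| = √(15² + 10²) ≈ 18.028, ∠D ≈ 33.69°
|T| = 2010 / 18.028 ≈ 111.49
Gain = 20 log₁₀(111.49) ≈ 40.94 dB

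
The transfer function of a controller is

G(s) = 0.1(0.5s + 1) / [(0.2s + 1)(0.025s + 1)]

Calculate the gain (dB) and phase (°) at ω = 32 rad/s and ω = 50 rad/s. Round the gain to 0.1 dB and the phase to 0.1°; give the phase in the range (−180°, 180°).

At ω = 32 rad/s:
zero (1 + j32·0.5) = 1 + j16 → |·| ≈ 16.031, ∠ ≈ 86.42°
pole (1 + j32·0.2) = 1 + j6.4 → |·| ≈ 6.4777, ∠ ≈ 81.12°
pole (1 + j32·0.025) = 1 + j0.8 → |·| ≈ 1.2806, ∠ ≈ 38.66°
|G| = 0.1 · 16.031 / (6.4777 · 1.2806) ≈ 0.19325
Gain = 20 log₁₀(0.19325) ≈ -14.28 dB
∠G = (86.42°) − (81.12° + 38.66°) = -33.36°

At ω = 50 rad/s:
zero (1 + j50·0.5) = 1 + j25 → |·| ≈ 25.02, ∠ ≈ 87.71°
pole (1 + j50·0.2) = 1 + j10 → |·| ≈ 10.05, ∠ ≈ 84.29°
pole (1 + j50·0.025) = 1 + j1.25 → |·| ≈ 1.6008, ∠ ≈ 51.34°
|G| = 0.1 · 25.02 / (10.05 · 1.6008) ≈ 0.15552
Gain = 20 log₁₀(0.15552) ≈ -16.16 dB
∠G = (87.71°) − (84.29° + 51.34°) = -47.92°

ω = 32: -14.3 dB, -33.4°; ω = 50: -16.2 dB, -47.9°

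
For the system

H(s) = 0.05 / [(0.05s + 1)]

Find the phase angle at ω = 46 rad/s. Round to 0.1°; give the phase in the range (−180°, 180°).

-66.5°

At ω = 46 rad/s:
pole (1 + j46·0.05) = 1 + j2.3 → |·| ≈ 2.508, ∠ ≈ 66.50°
∠H = (0°) − (66.50°) = -66.50°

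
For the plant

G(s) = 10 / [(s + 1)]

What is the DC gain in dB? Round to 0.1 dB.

G(0) = 10 · 1 / 1 = 10
20 log₁₀(10) ≈ 20.00 dB

20.0 dB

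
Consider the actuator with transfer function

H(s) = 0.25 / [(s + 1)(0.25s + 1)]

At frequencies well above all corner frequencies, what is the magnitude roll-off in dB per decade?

-40 dB/decade

Each pole contributes −20 dB/decade at high frequency; each zero contributes +20 dB/decade.
Net: 0 zero(s) − 2 pole(s) → -40 dB/decade.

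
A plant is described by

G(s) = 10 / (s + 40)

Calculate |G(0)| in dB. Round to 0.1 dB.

-12.0 dB

G(0) = 10 / 40 = 0.25
20 log₁₀(0.25) ≈ -12.04 dB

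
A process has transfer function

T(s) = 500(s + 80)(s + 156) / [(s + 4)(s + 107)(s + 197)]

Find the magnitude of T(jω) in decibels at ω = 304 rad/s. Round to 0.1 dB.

At s = jω = j304:
zero (s+80): 80 + j304 → |·| = √(80²+304²) = √98816 ≈ 314.35, ∠ = arctan(304/80) ≈ 75.26°
zero (s+156): 156 + j304 → |·| = √(156²+304²) = √116752 ≈ 341.69, ∠ = arctan(304/156) ≈ 62.84°
pole (s+4): 4 + j304 → |·| = √(4²+304²) = √92432 ≈ 304.03, ∠ = arctan(304/4) ≈ 89.25°
pole (s+107): 107 + j304 → |·| = √(107²+304²) = √103865 ≈ 322.28, ∠ = arctan(304/107) ≈ 70.61°
pole (s+197): 197 + j304 → |·| = √(197²+304²) = √131225 ≈ 362.25, ∠ = arctan(304/197) ≈ 57.06°
|T| = 500 · 1.0741e+05 / 3.5494e+07 ≈ 1.5131
Gain = 20 log₁₀(1.5131) ≈ 3.60 dB

3.6 dB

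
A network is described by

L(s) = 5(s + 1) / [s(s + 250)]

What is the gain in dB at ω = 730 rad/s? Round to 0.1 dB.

At s = jω = j730:
zero (s+1): 1 + j730 → |·| = √(1²+730²) = √532901 ≈ 730, ∠ = arctan(730/1) ≈ 89.92°
pole (s+250): 250 + j730 → |·| = √(250²+730²) = √595400 ≈ 771.62, ∠ = arctan(730/250) ≈ 71.10°
pole at origin: |s| = 730, ∠ = 90.00° (in denominator)
|L| = 5 · 730 / 5.6328e+05 ≈ 0.0064799
Gain = 20 log₁₀(0.0064799) ≈ -43.77 dB

-43.8 dB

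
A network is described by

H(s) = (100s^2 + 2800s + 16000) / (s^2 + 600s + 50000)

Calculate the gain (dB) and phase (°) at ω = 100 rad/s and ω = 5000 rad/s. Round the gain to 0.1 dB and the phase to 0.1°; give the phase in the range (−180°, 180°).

ω = 100: 23.0 dB, 107.8°; ω = 5000: 40.0 dB, 6.5°

Substitute s = j100:
Numerator: 100(j100)^2 + 2800(j100) + 16000 = -984000 + j280000
Denominator: (j100)^2 + 600(j100) + 50000 = 40000 + j60000
|N| = √(984000² + 280000²) ≈ 1.0231e+06, ∠N ≈ 164.12°
|D| = √(40000² + 60000²) ≈ 72111, ∠D ≈ 56.31°
|H| = 1.0231e+06 / 72111 ≈ 14.188
Gain = 20 log₁₀(14.188) ≈ 23.04 dB
∠H = 164.12° − 56.31° = 107.81°

Substitute s = j5000:
Numerator: 100(j5000)^2 + 2800(j5000) + 16000 = -2499984000 + j14000000
Denominator: (j5000)^2 + 600(j5000) + 50000 = -24950000 + j3000000
|N| = √(2499984000² + 14000000²) ≈ 2.5e+09, ∠N ≈ 179.68°
|D| = √(24950000² + 3000000²) ≈ 2.513e+07, ∠D ≈ 173.14°
|H| = 2.5e+09 / 2.513e+07 ≈ 99.483
Gain = 20 log₁₀(99.483) ≈ 39.95 dB
∠H = 179.68° − 173.14° = 6.54°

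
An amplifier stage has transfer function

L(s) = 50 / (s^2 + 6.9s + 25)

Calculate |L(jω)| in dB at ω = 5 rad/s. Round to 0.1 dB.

3.2 dB

At s = jω = j5:
quadratic: (j5)² + 6.9·j5 + 25 = 0 + j34.5 → |·| ≈ 34.5, ∠ ≈ 90.00°
|L| = 50 / 34.5 ≈ 1.4493
Gain = 20 log₁₀(1.4493) ≈ 3.22 dB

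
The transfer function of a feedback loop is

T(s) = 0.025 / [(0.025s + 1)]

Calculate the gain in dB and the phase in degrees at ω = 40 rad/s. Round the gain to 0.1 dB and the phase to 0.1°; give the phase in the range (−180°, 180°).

At ω = 40 rad/s:
pole (1 + j40·0.025) = 1 + j1 → |·| ≈ 1.4142, ∠ ≈ 45.00°
|T| = 0.025 · 1 / (1.4142) ≈ 0.017678
Gain = 20 log₁₀(0.017678) ≈ -35.05 dB
∠T = (0°) − (45.00°) = -45.00°

-35.1 dB, -45.0°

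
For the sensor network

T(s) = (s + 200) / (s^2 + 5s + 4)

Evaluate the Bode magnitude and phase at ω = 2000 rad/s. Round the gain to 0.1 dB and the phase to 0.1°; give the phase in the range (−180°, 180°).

-66.0 dB, -95.6°

Substitute s = j2000:
Numerator: (j2000) + 200 = 200 + j2000
Denominator: (j2000)^2 + 5(j2000) + 4 = -3999996 + j10000
|N| = √(200² + 2000²) ≈ 2010, ∠N ≈ 84.29°
|D| = √(3999996² + 10000²) ≈ 4e+06, ∠D ≈ 179.86°
|T| = 2010 / 4e+06 ≈ 0.0005025
Gain = 20 log₁₀(0.0005025) ≈ -65.98 dB
∠T = 84.29° − 179.86° = -95.57°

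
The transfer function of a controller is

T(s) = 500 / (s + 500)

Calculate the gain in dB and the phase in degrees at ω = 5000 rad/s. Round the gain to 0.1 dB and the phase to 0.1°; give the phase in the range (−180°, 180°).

-20.0 dB, -84.3°

Substitute s = j5000:
Numerator: 500 = 500 + j0
Denominator: (j5000) + 500 = 500 + j5000
|N| = √(500² + 0²) ≈ 500, ∠N ≈ 0.00°
|D| = √(500² + 5000²) ≈ 5024.9, ∠D ≈ 84.29°
|T| = 500 / 5024.9 ≈ 0.099504
Gain = 20 log₁₀(0.099504) ≈ -20.04 dB
∠T = 0.00° − 84.29° = -84.29°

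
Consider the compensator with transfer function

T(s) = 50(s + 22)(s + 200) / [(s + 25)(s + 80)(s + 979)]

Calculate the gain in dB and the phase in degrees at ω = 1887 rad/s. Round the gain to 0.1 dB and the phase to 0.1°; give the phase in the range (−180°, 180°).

At s = jω = j1887:
zero (s+22): 22 + j1887 → |·| = √(22²+1887²) = √3561253 ≈ 1887.1, ∠ = arctan(1887/22) ≈ 89.33°
zero (s+200): 200 + j1887 → |·| = √(200²+1887²) = √3600769 ≈ 1897.6, ∠ = arctan(1887/200) ≈ 83.95°
pole (s+25): 25 + j1887 → |·| = √(25²+1887²) = √3561394 ≈ 1887.2, ∠ = arctan(1887/25) ≈ 89.24°
pole (s+80): 80 + j1887 → |·| = √(80²+1887²) = √3567169 ≈ 1888.7, ∠ = arctan(1887/80) ≈ 87.57°
pole (s+979): 979 + j1887 → |·| = √(979²+1887²) = √4519210 ≈ 2125.8, ∠ = arctan(1887/979) ≈ 62.58°
|T| = 50 · 3.581e+06 / 7.5771e+09 ≈ 0.02363
Gain = 20 log₁₀(0.02363) ≈ -32.53 dB
∠T = 173.28° − 239.39° = -66.11°

-32.5 dB, -66.1°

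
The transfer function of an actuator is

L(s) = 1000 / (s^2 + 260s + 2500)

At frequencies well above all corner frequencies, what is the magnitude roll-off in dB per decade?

Each pole contributes −20 dB/decade at high frequency; each zero contributes +20 dB/decade.
Net: 0 zero(s) − 2 pole(s) → -40 dB/decade.

-40 dB/decade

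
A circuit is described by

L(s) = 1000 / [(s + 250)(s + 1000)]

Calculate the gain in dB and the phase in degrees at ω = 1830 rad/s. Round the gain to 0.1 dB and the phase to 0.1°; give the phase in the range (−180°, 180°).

At s = jω = j1830:
pole (s+250): 250 + j1830 → |·| = √(250²+1830²) = √3411400 ≈ 1847, ∠ = arctan(1830/250) ≈ 82.22°
pole (s+1000): 1000 + j1830 → |·| = √(1000²+1830²) = √4348900 ≈ 2085.4, ∠ = arctan(1830/1000) ≈ 61.35°
|L| = 1000 / 3.8517e+06 ≈ 0.00025963
Gain = 20 log₁₀(0.00025963) ≈ -71.71 dB
∠L = 0.00° − 143.57° = -143.57°

-71.7 dB, -143.6°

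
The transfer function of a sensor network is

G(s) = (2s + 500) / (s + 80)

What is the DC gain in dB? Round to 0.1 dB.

15.9 dB

G(0) = 500 / 80 = 6.25
20 log₁₀(6.25) ≈ 15.92 dB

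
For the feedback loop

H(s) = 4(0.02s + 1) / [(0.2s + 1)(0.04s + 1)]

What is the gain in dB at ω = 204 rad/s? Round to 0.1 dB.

-26.0 dB

At ω = 204 rad/s:
zero (1 + j204·0.02) = 1 + j4.08 → |·| ≈ 4.2008, ∠ ≈ 76.23°
pole (1 + j204·0.2) = 1 + j40.8 → |·| ≈ 40.812, ∠ ≈ 88.60°
pole (1 + j204·0.04) = 1 + j8.16 → |·| ≈ 8.221, ∠ ≈ 83.01°
|H| = 4 · 4.2008 / (40.812 · 8.221) ≈ 0.050082
Gain = 20 log₁₀(0.050082) ≈ -26.01 dB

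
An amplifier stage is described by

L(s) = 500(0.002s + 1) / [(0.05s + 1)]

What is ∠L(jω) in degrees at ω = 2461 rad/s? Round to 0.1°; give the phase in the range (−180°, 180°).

-11.0°

At ω = 2461 rad/s:
zero (1 + j2461·0.002) = 1 + j4.922 → |·| ≈ 5.0226, ∠ ≈ 78.52°
pole (1 + j2461·0.05) = 1 + j123.05 → |·| ≈ 123.05, ∠ ≈ 89.53°
∠L = (78.52°) − (89.53°) = -11.01°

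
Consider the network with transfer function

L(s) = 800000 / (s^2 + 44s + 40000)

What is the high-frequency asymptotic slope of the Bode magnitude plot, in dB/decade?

-40 dB/decade

Each pole contributes −20 dB/decade at high frequency; each zero contributes +20 dB/decade.
Net: 0 zero(s) − 2 pole(s) → -40 dB/decade.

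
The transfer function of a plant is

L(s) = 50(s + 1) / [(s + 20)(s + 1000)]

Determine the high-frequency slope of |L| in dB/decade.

-20 dB/decade

Each pole contributes −20 dB/decade at high frequency; each zero contributes +20 dB/decade.
Net: 1 zero(s) − 2 pole(s) → -20 dB/decade.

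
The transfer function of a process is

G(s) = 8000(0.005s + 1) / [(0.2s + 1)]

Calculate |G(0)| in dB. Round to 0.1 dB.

78.1 dB

G(0) = 8000 · 1 / 1 = 8000
20 log₁₀(8000) ≈ 78.06 dB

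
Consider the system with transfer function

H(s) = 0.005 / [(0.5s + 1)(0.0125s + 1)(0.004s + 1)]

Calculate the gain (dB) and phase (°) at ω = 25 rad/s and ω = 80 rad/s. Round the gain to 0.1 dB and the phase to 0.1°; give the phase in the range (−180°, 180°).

ω = 25: -68.4 dB, -108.5°; ω = 80: -81.5 dB, -151.3°

At ω = 25 rad/s:
pole (1 + j25·0.5) = 1 + j12.5 → |·| ≈ 12.54, ∠ ≈ 85.43°
pole (1 + j25·0.0125) = 1 + j0.3125 → |·| ≈ 1.0477, ∠ ≈ 17.35°
pole (1 + j25·0.004) = 1 + j0.1 → |·| ≈ 1.005, ∠ ≈ 5.71°
|H| = 0.005 · 1 / (12.54 · 1.0477 · 1.005) ≈ 0.00037868
Gain = 20 log₁₀(0.00037868) ≈ -68.43 dB
∠H = (0°) − (85.43° + 17.35° + 5.71°) = -108.49°

At ω = 80 rad/s:
pole (1 + j80·0.5) = 1 + j40 → |·| ≈ 40.012, ∠ ≈ 88.57°
pole (1 + j80·0.0125) = 1 + j1 → |·| ≈ 1.4142, ∠ ≈ 45.00°
pole (1 + j80·0.004) = 1 + j0.32 → |·| ≈ 1.05, ∠ ≈ 17.74°
|H| = 0.005 · 1 / (40.012 · 1.4142 · 1.05) ≈ 8.4155e-05
Gain = 20 log₁₀(8.4155e-05) ≈ -81.50 dB
∠H = (0°) − (88.57° + 45.00° + 17.74°) = -151.31°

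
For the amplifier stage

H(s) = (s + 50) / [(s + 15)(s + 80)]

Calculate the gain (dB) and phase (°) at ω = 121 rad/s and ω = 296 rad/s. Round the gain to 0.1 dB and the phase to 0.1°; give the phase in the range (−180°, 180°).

ω = 121: -42.6 dB, -71.9°; ω = 296: -49.6 dB, -81.6°

At s = jω = j121:
zero (s+50): 50 + j121 → |·| = √(50²+121²) = √17141 ≈ 130.92, ∠ = arctan(121/50) ≈ 67.55°
pole (s+15): 15 + j121 → |·| = √(15²+121²) = √14866 ≈ 121.93, ∠ = arctan(121/15) ≈ 82.93°
pole (s+80): 80 + j121 → |·| = √(80²+121²) = √21041 ≈ 145.06, ∠ = arctan(121/80) ≈ 56.53°
|H| = 1 · 130.92 / 17687 ≈ 0.007402
Gain = 20 log₁₀(0.007402) ≈ -42.61 dB
∠H = 67.55° − 139.46° = -71.91°

At s = jω = j296:
zero (s+50): 50 + j296 → |·| = √(50²+296²) = √90116 ≈ 300.19, ∠ = arctan(296/50) ≈ 80.41°
pole (s+15): 15 + j296 → |·| = √(15²+296²) = √87841 ≈ 296.38, ∠ = arctan(296/15) ≈ 87.10°
pole (s+80): 80 + j296 → |·| = √(80²+296²) = √94016 ≈ 306.62, ∠ = arctan(296/80) ≈ 74.88°
|H| = 1 · 300.19 / 90876 ≈ 0.0033033
Gain = 20 log₁₀(0.0033033) ≈ -49.62 dB
∠H = 80.41° − 161.98° = -81.57°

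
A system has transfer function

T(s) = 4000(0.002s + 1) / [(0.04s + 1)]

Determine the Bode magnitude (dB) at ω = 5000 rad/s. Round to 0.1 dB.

46.1 dB

At ω = 5000 rad/s:
zero (1 + j5000·0.002) = 1 + j10 → |·| ≈ 10.05, ∠ ≈ 84.29°
pole (1 + j5000·0.04) = 1 + j200 → |·| ≈ 200, ∠ ≈ 89.71°
|T| = 4000 · 10.05 / (200) ≈ 201
Gain = 20 log₁₀(201) ≈ 46.06 dB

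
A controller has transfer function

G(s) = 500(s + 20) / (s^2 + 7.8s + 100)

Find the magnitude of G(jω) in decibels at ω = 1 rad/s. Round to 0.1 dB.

40.1 dB

At s = jω = j1:
zero (s+20): 20 + j1 → |·| = √(20²+1²) = √401 ≈ 20.025, ∠ = arctan(1/20) ≈ 2.86°
quadratic: (j1)² + 7.8·j1 + 100 = 99 + j7.8 → |·| ≈ 99.307, ∠ ≈ 4.50°
|G| = 500 · 20.025 / 99.307 ≈ 100.82
Gain = 20 log₁₀(100.82) ≈ 40.07 dB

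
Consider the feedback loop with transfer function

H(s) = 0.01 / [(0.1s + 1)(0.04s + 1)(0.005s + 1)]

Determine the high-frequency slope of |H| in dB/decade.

-60 dB/decade

Each pole contributes −20 dB/decade at high frequency; each zero contributes +20 dB/decade.
Net: 0 zero(s) − 3 pole(s) → -60 dB/decade.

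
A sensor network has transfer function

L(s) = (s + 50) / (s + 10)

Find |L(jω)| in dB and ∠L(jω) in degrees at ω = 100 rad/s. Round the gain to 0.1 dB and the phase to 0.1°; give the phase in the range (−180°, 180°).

Substitute s = j100:
Numerator: (j100) + 50 = 50 + j100
Denominator: (j100) + 10 = 10 + j100
|N| = √(50² + 100²) ≈ 111.8, ∠N ≈ 63.43°
|D| = √(10² + 100²) ≈ 100.5, ∠D ≈ 84.29°
|L| = 111.8 / 100.5 ≈ 1.1124
Gain = 20 log₁₀(1.1124) ≈ 0.93 dB
∠L = 63.43° − 84.29° = -20.86°

0.9 dB, -20.9°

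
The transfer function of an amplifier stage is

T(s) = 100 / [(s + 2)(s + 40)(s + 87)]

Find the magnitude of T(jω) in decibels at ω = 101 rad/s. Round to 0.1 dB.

At s = jω = j101:
pole (s+2): 2 + j101 → |·| = √(2²+101²) = √10205 ≈ 101.02, ∠ = arctan(101/2) ≈ 88.87°
pole (s+40): 40 + j101 → |·| = √(40²+101²) = √11801 ≈ 108.63, ∠ = arctan(101/40) ≈ 68.39°
pole (s+87): 87 + j101 → |·| = √(87²+101²) = √17770 ≈ 133.3, ∠ = arctan(101/87) ≈ 49.26°
|T| = 100 / 1.4628e+06 ≈ 6.8362e-05
Gain = 20 log₁₀(6.8362e-05) ≈ -83.30 dB

-83.3 dB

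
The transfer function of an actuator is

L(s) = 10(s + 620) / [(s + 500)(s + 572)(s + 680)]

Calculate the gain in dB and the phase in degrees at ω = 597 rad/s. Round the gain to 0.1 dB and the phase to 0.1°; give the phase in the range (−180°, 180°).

-96.6 dB, -93.6°

At s = jω = j597:
zero (s+620): 620 + j597 → |·| = √(620²+597²) = √740809 ≈ 860.7, ∠ = arctan(597/620) ≈ 43.92°
pole (s+500): 500 + j597 → |·| = √(500²+597²) = √606409 ≈ 778.72, ∠ = arctan(597/500) ≈ 50.05°
pole (s+572): 572 + j597 → |·| = √(572²+597²) = √683593 ≈ 826.8, ∠ = arctan(597/572) ≈ 46.23°
pole (s+680): 680 + j597 → |·| = √(680²+597²) = √818809 ≈ 904.88, ∠ = arctan(597/680) ≈ 41.28°
|L| = 10 · 860.7 / 5.826e+08 ≈ 1.4773e-05
Gain = 20 log₁₀(1.4773e-05) ≈ -96.61 dB
∠L = 43.92° − 137.56° = -93.64°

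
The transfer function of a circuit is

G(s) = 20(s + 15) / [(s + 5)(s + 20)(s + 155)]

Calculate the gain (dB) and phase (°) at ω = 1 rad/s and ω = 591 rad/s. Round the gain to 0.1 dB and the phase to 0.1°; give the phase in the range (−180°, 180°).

At s = jω = j1:
zero (s+15): 15 + j1 → |·| = √(15²+1²) = √226 ≈ 15.033, ∠ = arctan(1/15) ≈ 3.81°
pole (s+5): 5 + j1 → |·| = √(5²+1²) = √26 ≈ 5.099, ∠ = arctan(1/5) ≈ 11.31°
pole (s+20): 20 + j1 → |·| = √(20²+1²) = √401 ≈ 20.025, ∠ = arctan(1/20) ≈ 2.86°
pole (s+155): 155 + j1 → |·| = √(155²+1²) = √24026 ≈ 155, ∠ = arctan(1/155) ≈ 0.37°
|G| = 20 · 15.033 / 15827 ≈ 0.018997
Gain = 20 log₁₀(0.018997) ≈ -34.43 dB
∠G = 3.81° − 14.54° = -10.73°

At s = jω = j591:
zero (s+15): 15 + j591 → |·| = √(15²+591²) = √349506 ≈ 591.19, ∠ = arctan(591/15) ≈ 88.55°
pole (s+5): 5 + j591 → |·| = √(5²+591²) = √349306 ≈ 591.02, ∠ = arctan(591/5) ≈ 89.52°
pole (s+20): 20 + j591 → |·| = √(20²+591²) = √349681 ≈ 591.34, ∠ = arctan(591/20) ≈ 88.06°
pole (s+155): 155 + j591 → |·| = √(155²+591²) = √373306 ≈ 610.99, ∠ = arctan(591/155) ≈ 75.30°
|G| = 20 · 591.19 / 2.1354e+08 ≈ 5.537e-05
Gain = 20 log₁₀(5.537e-05) ≈ -85.13 dB
∠G = 88.55° − 252.88° = -164.33°

ω = 1: -34.4 dB, -10.7°; ω = 591: -85.1 dB, -164.3°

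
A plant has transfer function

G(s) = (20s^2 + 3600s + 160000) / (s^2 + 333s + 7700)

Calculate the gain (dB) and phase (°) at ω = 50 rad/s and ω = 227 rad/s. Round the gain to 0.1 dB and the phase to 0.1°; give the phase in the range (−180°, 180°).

Substitute s = j50:
Numerator: 20(j50)^2 + 3600(j50) + 160000 = 110000 + j180000
Denominator: (j50)^2 + 333(j50) + 7700 = 5200 + j16650
|N| = √(110000² + 180000²) ≈ 2.1095e+05, ∠N ≈ 58.57°
|D| = √(5200² + 16650²) ≈ 17443, ∠D ≈ 72.66°
|G| = 2.1095e+05 / 17443 ≈ 12.094
Gain = 20 log₁₀(12.094) ≈ 21.65 dB
∠G = 58.57° − 72.66° = -14.09°

Substitute s = j227:
Numerator: 20(j227)^2 + 3600(j227) + 160000 = -870580 + j817200
Denominator: (j227)^2 + 333(j227) + 7700 = -43829 + j75591
|N| = √(870580² + 817200²) ≈ 1.194e+06, ∠N ≈ 136.81°
|D| = √(43829² + 75591²) ≈ 87378, ∠D ≈ 120.11°
|G| = 1.194e+06 / 87378 ≈ 13.665
Gain = 20 log₁₀(13.665) ≈ 22.71 dB
∠G = 136.81° − 120.11° = 16.70°

ω = 50: 21.7 dB, -14.1°; ω = 227: 22.7 dB, 16.7°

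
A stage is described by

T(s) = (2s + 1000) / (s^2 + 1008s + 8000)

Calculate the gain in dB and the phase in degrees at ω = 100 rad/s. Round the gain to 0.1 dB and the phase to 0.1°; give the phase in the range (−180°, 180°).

Substitute s = j100:
Numerator: 2(j100) + 1000 = 1000 + j200
Denominator: (j100)^2 + 1008(j100) + 8000 = -2000 + j100800
|N| = √(1000² + 200²) ≈ 1019.8, ∠N ≈ 11.31°
|D| = √(2000² + 100800²) ≈ 1.0082e+05, ∠D ≈ 91.14°
|T| = 1019.8 / 1.0082e+05 ≈ 0.010115
Gain = 20 log₁₀(0.010115) ≈ -39.90 dB
∠T = 11.31° − 91.14° = -79.83°

-39.9 dB, -79.8°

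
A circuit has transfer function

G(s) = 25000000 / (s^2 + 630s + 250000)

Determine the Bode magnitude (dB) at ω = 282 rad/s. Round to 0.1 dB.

40.1 dB

At s = jω = j282:
quadratic: (j282)² + 630·j282 + 250000 = 170476 + j177660 → |·| ≈ 2.4622e+05, ∠ ≈ 46.18°
|G| = 25000000 / 2.4622e+05 ≈ 101.54
Gain = 20 log₁₀(101.54) ≈ 40.13 dB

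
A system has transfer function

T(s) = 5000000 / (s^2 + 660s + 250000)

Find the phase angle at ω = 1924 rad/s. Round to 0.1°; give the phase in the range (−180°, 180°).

At s = jω = j1924:
quadratic: (j1924)² + 660·j1924 + 250000 = -3451776 + j1269840 → |·| ≈ 3.6779e+06, ∠ ≈ 159.80°
∠T = 0.00° − 159.80° = -159.80°

-159.8°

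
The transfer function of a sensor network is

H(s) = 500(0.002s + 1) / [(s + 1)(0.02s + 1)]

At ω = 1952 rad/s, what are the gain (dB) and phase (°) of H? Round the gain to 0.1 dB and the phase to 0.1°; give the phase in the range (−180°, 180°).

-31.6 dB, -102.9°

At ω = 1952 rad/s:
zero (1 + j1952·0.002) = 1 + j3.904 → |·| ≈ 4.03, ∠ ≈ 75.63°
pole (1 + j1952·1) = 1 + j1952 → |·| ≈ 1952, ∠ ≈ 89.97°
pole (1 + j1952·0.02) = 1 + j39.04 → |·| ≈ 39.053, ∠ ≈ 88.53°
|H| = 500 · 4.03 / (1952 · 39.053) ≈ 0.026433
Gain = 20 log₁₀(0.026433) ≈ -31.56 dB
∠H = (75.63°) − (89.97° + 88.53°) = -102.87°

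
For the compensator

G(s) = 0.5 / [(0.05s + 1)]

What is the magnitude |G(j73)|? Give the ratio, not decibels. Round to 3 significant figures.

0.132

At ω = 73 rad/s:
pole (1 + j73·0.05) = 1 + j3.65 → |·| ≈ 3.7845, ∠ ≈ 74.68°
|G| = 0.5 · 1 / (3.7845) ≈ 0.13212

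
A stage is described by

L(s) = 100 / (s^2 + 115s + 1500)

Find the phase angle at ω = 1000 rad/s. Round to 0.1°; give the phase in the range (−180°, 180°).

-173.4°

Substitute s = j1000:
Numerator: 100 = 100 + j0
Denominator: (j1000)^2 + 115(j1000) + 1500 = -998500 + j115000
|N| = √(100² + 0²) ≈ 100, ∠N ≈ 0.00°
|D| = √(998500² + 115000²) ≈ 1.0051e+06, ∠D ≈ 173.43°
∠L = 0.00° − 173.43° = -173.43°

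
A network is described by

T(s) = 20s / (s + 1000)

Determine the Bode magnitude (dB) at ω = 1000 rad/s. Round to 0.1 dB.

23.0 dB

At s = jω = j1000:
zero at origin: s = j1000 → |·| = 1000, ∠ = 90.00°
pole (s+1000): 1000 + j1000 → |·| = √(1000²+1000²) = √2000000 ≈ 1414.2, ∠ = arctan(1000/1000) ≈ 45.00°
|T| = 20 · 1000 / 1414.2 ≈ 14.142
Gain = 20 log₁₀(14.142) ≈ 23.01 dB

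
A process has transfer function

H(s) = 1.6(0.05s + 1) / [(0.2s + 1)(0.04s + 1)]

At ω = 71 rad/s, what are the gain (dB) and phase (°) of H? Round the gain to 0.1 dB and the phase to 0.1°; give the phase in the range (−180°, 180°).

-17.2 dB, -82.3°

At ω = 71 rad/s:
zero (1 + j71·0.05) = 1 + j3.55 → |·| ≈ 3.6882, ∠ ≈ 74.27°
pole (1 + j71·0.2) = 1 + j14.2 → |·| ≈ 14.235, ∠ ≈ 85.97°
pole (1 + j71·0.04) = 1 + j2.84 → |·| ≈ 3.0109, ∠ ≈ 70.60°
|H| = 1.6 · 3.6882 / (14.235 · 3.0109) ≈ 0.13768
Gain = 20 log₁₀(0.13768) ≈ -17.22 dB
∠H = (74.27°) − (85.97° + 70.60°) = -82.30°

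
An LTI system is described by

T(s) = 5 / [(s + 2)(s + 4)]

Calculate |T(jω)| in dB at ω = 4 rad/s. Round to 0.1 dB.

At s = jω = j4:
pole (s+2): 2 + j4 → |·| = √(2²+4²) = √20 ≈ 4.4721, ∠ = arctan(4/2) ≈ 63.43°
pole (s+4): 4 + j4 → |·| = √(4²+4²) = √32 ≈ 5.6569, ∠ = arctan(4/4) ≈ 45.00°
|T| = 5 / 25.298 ≈ 0.19764
Gain = 20 log₁₀(0.19764) ≈ -14.08 dB

-14.1 dB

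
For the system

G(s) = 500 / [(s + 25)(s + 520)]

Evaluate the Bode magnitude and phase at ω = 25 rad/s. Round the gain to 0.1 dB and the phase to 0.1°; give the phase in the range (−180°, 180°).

At s = jω = j25:
pole (s+25): 25 + j25 → |·| = √(25²+25²) = √1250 ≈ 35.355, ∠ = arctan(25/25) ≈ 45.00°
pole (s+520): 520 + j25 → |·| = √(520²+25²) = √271025 ≈ 520.6, ∠ = arctan(25/520) ≈ 2.75°
|G| = 500 / 18406 ≈ 0.027165
Gain = 20 log₁₀(0.027165) ≈ -31.32 dB
∠G = 0.00° − 47.75° = -47.75°

-31.3 dB, -47.8°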